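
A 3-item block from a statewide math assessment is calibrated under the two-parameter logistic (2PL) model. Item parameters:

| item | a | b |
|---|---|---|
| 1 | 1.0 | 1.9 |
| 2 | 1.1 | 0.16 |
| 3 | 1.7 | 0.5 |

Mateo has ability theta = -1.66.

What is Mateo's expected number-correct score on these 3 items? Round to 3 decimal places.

P(theta) = 1 / (1 + exp(−a(theta − b)))
P_1 = 1/(1+e^{3.5600}) = 0.0277
P_2 = 1/(1+e^{2.0020}) = 0.1190
P_3 = 1/(1+e^{3.6720}) = 0.0248
E[score] = 0.0277 + 0.1190 + 0.0248 = 0.1714

0.171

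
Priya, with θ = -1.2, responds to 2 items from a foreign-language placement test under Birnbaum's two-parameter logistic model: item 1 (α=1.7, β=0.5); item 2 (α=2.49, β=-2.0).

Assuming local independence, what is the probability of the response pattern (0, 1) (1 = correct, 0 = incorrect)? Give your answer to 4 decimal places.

0.8336

P(θ) = 1 / (1 + exp(−α(θ − β)))
P_1 = 1/(1+e^{2.8900}) = 0.0527
P_2 = 1/(1+e^{-1.9920}) = 0.8800
L = (1−P_1) × P_2 = 0.9473 × 0.8800 = 0.83362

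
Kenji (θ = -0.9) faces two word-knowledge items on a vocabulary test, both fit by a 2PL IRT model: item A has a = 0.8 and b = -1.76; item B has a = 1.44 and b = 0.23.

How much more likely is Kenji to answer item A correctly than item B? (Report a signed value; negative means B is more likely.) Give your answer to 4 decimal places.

0.5013

P(θ) = 1 / (1 + exp(−a(θ − b)))
P_A = 0.6655
P_B = 0.1642
P_A − P_B = 0.5013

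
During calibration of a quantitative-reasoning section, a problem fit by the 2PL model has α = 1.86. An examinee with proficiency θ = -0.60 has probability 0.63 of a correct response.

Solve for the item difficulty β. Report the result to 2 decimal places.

-0.89

P(θ) = 1 / (1 + exp(−α(θ − β)))
logit(0.63) = ln(0.63/0.37) = 0.5322
β = θ − logit/(α) = -0.60 − 0.5322/1.8600 = -0.8861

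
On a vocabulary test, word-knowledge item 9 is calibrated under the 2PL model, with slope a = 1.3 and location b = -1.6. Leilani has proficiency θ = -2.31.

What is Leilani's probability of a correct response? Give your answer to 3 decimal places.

P(θ) = 1 / (1 + exp(−a(θ − b)))
Exponent: 1.3 × (-2.31 − (-1.6)) = -0.9230
1/(1 + e^{0.9230}) = 0.2843

0.284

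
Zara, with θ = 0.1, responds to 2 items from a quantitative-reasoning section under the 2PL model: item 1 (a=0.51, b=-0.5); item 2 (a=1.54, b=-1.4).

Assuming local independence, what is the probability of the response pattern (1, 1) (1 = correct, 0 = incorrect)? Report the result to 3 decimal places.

P(θ) = 1 / (1 + exp(−a(θ − b)))
P_1 = 1/(1+e^{-0.3060}) = 0.5759
P_2 = 1/(1+e^{-2.3100}) = 0.9097
L = P_1 × P_2 = 0.5759 × 0.9097 = 0.52391

0.524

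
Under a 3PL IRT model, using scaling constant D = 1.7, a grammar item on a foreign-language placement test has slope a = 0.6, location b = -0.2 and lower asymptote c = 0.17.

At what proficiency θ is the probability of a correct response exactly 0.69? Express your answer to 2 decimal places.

P(θ) = c + (1 − c) · 1 / (1 + exp(−D·a(θ − b)))
Remove guessing floor: (0.69 − 0.17)/(1 − 0.17) = 0.6265
logit = ln(0.6265/0.3735) = 0.5173
θ = b + logit/(1.7·a) = -0.2 + 0.5173/1.0200 = 0.3071

0.31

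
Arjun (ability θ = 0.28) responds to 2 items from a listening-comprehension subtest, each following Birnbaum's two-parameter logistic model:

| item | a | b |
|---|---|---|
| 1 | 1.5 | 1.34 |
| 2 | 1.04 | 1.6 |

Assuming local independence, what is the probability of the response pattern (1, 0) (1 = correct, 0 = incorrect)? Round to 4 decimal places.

0.1351

P(θ) = 1 / (1 + exp(−a(θ − b)))
P_1 = 1/(1+e^{1.5900}) = 0.1694
P_2 = 1/(1+e^{1.3728}) = 0.2022
L = P_1 × (1−P_2) = 0.1694 × 0.7978 = 0.13514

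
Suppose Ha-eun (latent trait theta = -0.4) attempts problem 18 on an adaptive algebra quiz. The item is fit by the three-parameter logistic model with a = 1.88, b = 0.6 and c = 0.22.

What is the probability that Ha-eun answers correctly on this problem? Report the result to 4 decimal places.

P(theta) = c + (1 − c) · 1 / (1 + exp(−a(theta − b)))
Exponent: 1.88 × (-0.4 − 0.6) = -1.8800
1/(1 + e^{1.8800}) = 0.1324
P = 0.22 + 0.78 × 0.1324 = 0.3233

0.3233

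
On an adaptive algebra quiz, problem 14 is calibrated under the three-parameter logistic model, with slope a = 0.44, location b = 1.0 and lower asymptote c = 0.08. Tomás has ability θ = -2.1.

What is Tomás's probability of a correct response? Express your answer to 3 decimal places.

P(θ) = c + (1 − c) · 1 / (1 + exp(−a(θ − b)))
Exponent: 0.44 × (-2.1 − 1.0) = -1.3640
1/(1 + e^{1.3640}) = 0.2036
P = 0.08 + 0.92 × 0.2036 = 0.2673

0.267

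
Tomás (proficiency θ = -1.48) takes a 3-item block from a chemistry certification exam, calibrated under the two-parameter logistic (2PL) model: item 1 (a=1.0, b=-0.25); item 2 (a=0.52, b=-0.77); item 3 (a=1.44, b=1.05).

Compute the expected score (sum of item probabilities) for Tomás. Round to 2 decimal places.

0.66

P(θ) = 1 / (1 + exp(−a(θ − b)))
P_1 = 1/(1+e^{1.2300}) = 0.2262
P_2 = 1/(1+e^{0.3692}) = 0.4087
P_3 = 1/(1+e^{3.6432}) = 0.0255
E[score] = 0.2262 + 0.4087 + 0.0255 = 0.6604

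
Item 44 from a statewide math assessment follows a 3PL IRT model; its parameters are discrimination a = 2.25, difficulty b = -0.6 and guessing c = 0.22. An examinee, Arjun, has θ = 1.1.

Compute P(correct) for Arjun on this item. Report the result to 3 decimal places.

P(θ) = c + (1 − c) · 1 / (1 + exp(−a(θ − b)))
Exponent: 2.25 × (1.1 − (-0.6)) = 3.8250
1/(1 + e^{-3.8250}) = 0.9786
P = 0.22 + 0.78 × 0.9786 = 0.9833

0.983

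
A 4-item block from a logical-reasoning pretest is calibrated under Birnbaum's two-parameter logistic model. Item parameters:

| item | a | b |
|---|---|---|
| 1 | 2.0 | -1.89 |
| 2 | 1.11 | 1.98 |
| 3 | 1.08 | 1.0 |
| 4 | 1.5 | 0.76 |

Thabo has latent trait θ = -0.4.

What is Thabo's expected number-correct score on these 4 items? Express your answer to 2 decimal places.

1.35

P(θ) = 1 / (1 + exp(−a(θ − b)))
P_1 = 1/(1+e^{-2.9800}) = 0.9517
P_2 = 1/(1+e^{2.6418}) = 0.0665
P_3 = 1/(1+e^{1.5120}) = 0.1806
P_4 = 1/(1+e^{1.7400}) = 0.1493
E[score] = 0.9517 + 0.0665 + 0.1806 + 0.1493 = 1.3481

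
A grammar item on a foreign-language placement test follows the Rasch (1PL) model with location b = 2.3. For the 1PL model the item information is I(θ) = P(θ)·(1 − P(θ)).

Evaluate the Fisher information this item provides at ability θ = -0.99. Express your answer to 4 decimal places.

P = 1/(1+e^{3.2900}) = 0.0359
P(1−P) = 0.0359 × 0.9641 = 0.0346
I = P(1−P) = 0.03463

0.0346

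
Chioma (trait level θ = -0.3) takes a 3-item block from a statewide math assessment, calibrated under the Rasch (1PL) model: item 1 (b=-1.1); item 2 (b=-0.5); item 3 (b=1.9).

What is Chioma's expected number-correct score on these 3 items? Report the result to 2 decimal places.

P(θ) = 1 / (1 + exp(−(θ − b)))
P_1 = 1/(1+e^{-0.8000}) = 0.6900
P_2 = 1/(1+e^{-0.2000}) = 0.5498
P_3 = 1/(1+e^{2.2000}) = 0.0998
E[score] = 0.6900 + 0.5498 + 0.0998 = 1.3396

1.34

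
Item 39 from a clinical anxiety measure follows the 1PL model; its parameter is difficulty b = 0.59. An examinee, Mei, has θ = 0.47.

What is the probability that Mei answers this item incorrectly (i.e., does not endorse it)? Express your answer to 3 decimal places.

0.530

P(θ) = 1 / (1 + exp(−(θ − b)))
Exponent: (0.47 − 0.59) = -0.1200
1/(1 + e^{0.1200}) = 0.4700
P = 0.4700
P(incorrect) = 1 − 0.4700 = 0.5300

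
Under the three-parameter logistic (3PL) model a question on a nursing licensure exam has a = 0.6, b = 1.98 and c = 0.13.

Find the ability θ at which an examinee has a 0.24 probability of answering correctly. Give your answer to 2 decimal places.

-1.24

P(θ) = c + (1 − c) · 1 / (1 + exp(−a(θ − b)))
Remove guessing floor: (0.24 − 0.13)/(1 − 0.13) = 0.1264
logit = ln(0.1264/0.8736) = -1.9328
θ = b + logit/(a) = 1.98 + (-1.9328)/0.6000 = -1.2414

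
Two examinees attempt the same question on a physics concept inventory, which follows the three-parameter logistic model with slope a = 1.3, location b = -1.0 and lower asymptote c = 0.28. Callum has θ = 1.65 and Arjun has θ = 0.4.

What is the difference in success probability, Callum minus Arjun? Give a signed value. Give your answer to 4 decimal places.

0.0781

P(θ) = c + (1 − c) · 1 / (1 + exp(−a(θ − b)))
P(Callum) = 0.9777  [exponent 3.4450]
P(Arjun) = 0.8996  [exponent 1.8200]
Difference = 0.9777 − 0.8996 = 0.0781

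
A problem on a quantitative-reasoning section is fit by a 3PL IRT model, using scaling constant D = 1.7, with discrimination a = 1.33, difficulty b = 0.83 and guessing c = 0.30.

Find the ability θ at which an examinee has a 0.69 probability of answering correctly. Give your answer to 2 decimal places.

P(θ) = c + (1 − c) · 1 / (1 + exp(−D·a(θ − b)))
Remove guessing floor: (0.69 − 0.30)/(1 − 0.30) = 0.5571
logit = ln(0.5571/0.4429) = 0.2296
θ = b + logit/(1.7·a) = 0.83 + 0.2296/2.2610 = 0.9315

0.93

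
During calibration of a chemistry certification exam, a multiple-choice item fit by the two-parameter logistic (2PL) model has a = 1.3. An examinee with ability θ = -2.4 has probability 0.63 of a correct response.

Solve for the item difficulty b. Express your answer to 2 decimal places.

-2.81

P(θ) = 1 / (1 + exp(−a(θ − b)))
logit(0.63) = ln(0.63/0.37) = 0.5322
b = θ − logit/(a) = -2.4 − 0.5322/1.3000 = -2.8094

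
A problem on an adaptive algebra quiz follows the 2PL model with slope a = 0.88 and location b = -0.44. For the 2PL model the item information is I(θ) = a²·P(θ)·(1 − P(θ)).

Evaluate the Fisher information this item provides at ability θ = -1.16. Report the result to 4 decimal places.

P = 1/(1+e^{0.6336}) = 0.3467
P(1−P) = 0.3467 × 0.6533 = 0.2265
I = a² × P(1−P) = 0.88² × 0.2265 = 0.17540

0.1754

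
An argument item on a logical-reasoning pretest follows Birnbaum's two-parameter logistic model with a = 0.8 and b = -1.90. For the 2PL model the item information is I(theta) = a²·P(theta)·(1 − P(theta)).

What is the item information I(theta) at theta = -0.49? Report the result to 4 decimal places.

0.1182

P = 1/(1+e^{-1.1280}) = 0.7555
P(1−P) = 0.7555 × 0.2445 = 0.1847
I = a² × P(1−P) = 0.8² × 0.1847 = 0.11823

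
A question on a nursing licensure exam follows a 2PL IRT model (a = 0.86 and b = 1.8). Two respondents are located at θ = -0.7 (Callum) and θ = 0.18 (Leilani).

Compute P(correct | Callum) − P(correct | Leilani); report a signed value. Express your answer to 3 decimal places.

P(θ) = 1 / (1 + exp(−a(θ − b)))
P(Callum) = 0.1043  [exponent -2.1500]
P(Leilani) = 0.1989  [exponent -1.3932]
Difference = 0.1043 − 0.1989 = -0.0946

-0.095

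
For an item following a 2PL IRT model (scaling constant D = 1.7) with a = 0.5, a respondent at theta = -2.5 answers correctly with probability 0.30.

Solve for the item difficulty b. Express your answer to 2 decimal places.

-1.50

P(theta) = 1 / (1 + exp(−D·a(theta − b)))
logit(0.30) = ln(0.30/0.70) = -0.8473
b = theta − logit/(1.7·a) = -2.5 − (-0.8473)/0.8500 = -1.5032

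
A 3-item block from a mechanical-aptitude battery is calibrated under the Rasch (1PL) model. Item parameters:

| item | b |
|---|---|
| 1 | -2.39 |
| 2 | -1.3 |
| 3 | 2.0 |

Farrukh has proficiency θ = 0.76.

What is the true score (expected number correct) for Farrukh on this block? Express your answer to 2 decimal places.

2.07

P(θ) = 1 / (1 + exp(−(θ − b)))
P_1 = 1/(1+e^{-3.1500}) = 0.9589
P_2 = 1/(1+e^{-2.0600}) = 0.8870
P_3 = 1/(1+e^{1.2400}) = 0.2244
E[score] = 0.9589 + 0.8870 + 0.2244 = 2.0703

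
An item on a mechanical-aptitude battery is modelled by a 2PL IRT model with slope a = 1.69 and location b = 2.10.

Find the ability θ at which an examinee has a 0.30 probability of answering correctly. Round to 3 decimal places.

P(θ) = 1 / (1 + exp(−a(θ − b)))
logit = ln(0.3000/0.7000) = -0.8473
θ = b + logit/(a) = 2.10 + (-0.8473)/1.6900 = 1.5986

1.599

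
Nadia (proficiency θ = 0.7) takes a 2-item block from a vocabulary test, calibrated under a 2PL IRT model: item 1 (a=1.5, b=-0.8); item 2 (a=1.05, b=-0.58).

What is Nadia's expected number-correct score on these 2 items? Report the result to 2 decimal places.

1.70

P(θ) = 1 / (1 + exp(−a(θ − b)))
P_1 = 1/(1+e^{-2.2500}) = 0.9047
P_2 = 1/(1+e^{-1.3440}) = 0.7931
E[score] = 0.9047 + 0.7931 = 1.6978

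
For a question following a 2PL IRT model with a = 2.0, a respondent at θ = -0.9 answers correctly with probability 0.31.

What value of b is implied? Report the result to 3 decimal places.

-0.500

P(θ) = 1 / (1 + exp(−a(θ − b)))
logit(0.31) = ln(0.31/0.69) = -0.8001
b = θ − logit/(a) = -0.9 − (-0.8001)/2.0000 = -0.4999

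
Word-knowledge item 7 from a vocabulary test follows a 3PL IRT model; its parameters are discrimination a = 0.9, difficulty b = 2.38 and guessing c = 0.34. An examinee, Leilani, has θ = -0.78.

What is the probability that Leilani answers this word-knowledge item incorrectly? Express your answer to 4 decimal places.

P(θ) = c + (1 − c) · 1 / (1 + exp(−a(θ − b)))
Exponent: 0.9 × (-0.78 − 2.38) = -2.8440
1/(1 + e^{2.8440}) = 0.0550
P = 0.34 + 0.66 × 0.0550 = 0.3763
P(incorrect) = 1 − 0.3763 = 0.6237

0.6237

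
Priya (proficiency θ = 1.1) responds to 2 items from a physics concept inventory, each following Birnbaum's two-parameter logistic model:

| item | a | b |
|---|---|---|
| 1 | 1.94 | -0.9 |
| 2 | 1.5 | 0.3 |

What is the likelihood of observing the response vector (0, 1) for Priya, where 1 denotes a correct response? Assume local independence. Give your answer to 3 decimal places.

P(θ) = 1 / (1 + exp(−a(θ − b)))
P_1 = 1/(1+e^{-3.8800}) = 0.9798
P_2 = 1/(1+e^{-1.2000}) = 0.7685
L = (1−P_1) × P_2 = 0.0202 × 0.7685 = 0.01555

0.016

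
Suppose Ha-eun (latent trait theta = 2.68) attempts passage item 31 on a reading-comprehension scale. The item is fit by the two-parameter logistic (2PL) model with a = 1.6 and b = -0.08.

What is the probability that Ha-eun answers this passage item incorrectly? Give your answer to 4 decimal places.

P(theta) = 1 / (1 + exp(−a(theta − b)))
Exponent: 1.6 × (2.68 − (-0.08)) = 4.4160
1/(1 + e^{-4.4160}) = 0.9881
P(incorrect) = 1 − 0.9881 = 0.0119

0.0119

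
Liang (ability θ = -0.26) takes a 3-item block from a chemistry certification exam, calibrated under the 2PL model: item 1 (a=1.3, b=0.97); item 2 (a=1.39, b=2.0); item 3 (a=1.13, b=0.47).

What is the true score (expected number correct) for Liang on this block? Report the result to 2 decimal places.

P(θ) = 1 / (1 + exp(−a(θ − b)))
P_1 = 1/(1+e^{1.5990}) = 0.1681
P_2 = 1/(1+e^{3.1414}) = 0.0414
P_3 = 1/(1+e^{0.8249}) = 0.3047
E[score] = 0.1681 + 0.0414 + 0.3047 = 0.5143

0.51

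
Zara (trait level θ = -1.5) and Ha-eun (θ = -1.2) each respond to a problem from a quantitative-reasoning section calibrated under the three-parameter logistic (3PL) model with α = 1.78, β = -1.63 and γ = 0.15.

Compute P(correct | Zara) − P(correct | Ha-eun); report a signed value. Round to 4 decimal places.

P(θ) = γ + (1 − γ) · 1 / (1 + exp(−α(θ − β)))
P(Zara) = 0.6240  [exponent 0.2314]
P(Ha-eun) = 0.7301  [exponent 0.7654]
Difference = 0.6240 − 0.7301 = -0.1062

-0.1062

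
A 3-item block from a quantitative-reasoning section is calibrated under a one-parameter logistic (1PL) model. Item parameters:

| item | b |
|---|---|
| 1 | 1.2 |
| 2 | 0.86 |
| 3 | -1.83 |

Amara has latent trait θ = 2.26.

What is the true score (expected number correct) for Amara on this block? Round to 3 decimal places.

P(θ) = 1 / (1 + exp(−(θ − b)))
P_1 = 1/(1+e^{-1.0600}) = 0.7427
P_2 = 1/(1+e^{-1.4000}) = 0.8022
P_3 = 1/(1+e^{-4.0900}) = 0.9835
E[score] = 0.7427 + 0.8022 + 0.9835 = 2.5284

2.528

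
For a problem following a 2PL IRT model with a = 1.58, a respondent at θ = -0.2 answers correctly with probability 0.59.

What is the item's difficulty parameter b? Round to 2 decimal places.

P(θ) = 1 / (1 + exp(−a(θ − b)))
logit(0.59) = ln(0.59/0.41) = 0.3640
b = θ − logit/(a) = -0.2 − 0.3640/1.5800 = -0.4304

-0.43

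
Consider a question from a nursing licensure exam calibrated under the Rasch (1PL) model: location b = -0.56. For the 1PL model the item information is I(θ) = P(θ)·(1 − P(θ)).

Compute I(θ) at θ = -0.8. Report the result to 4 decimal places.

P = 1/(1+e^{0.2400}) = 0.4403
P(1−P) = 0.4403 × 0.5597 = 0.2464
I = P(1−P) = 0.24643

0.2464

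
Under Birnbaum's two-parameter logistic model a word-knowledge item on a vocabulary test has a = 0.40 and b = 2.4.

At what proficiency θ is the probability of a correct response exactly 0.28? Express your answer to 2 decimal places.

P(θ) = 1 / (1 + exp(−a(θ − b)))
logit = ln(0.2800/0.7200) = -0.9445
θ = b + logit/(a) = 2.4 + (-0.9445)/0.4000 = 0.0388

0.04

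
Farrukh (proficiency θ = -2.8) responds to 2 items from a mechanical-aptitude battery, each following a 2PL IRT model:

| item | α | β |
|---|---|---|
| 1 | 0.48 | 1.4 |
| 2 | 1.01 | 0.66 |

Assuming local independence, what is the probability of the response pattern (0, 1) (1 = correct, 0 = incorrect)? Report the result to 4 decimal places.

0.0260

P(θ) = 1 / (1 + exp(−α(θ − β)))
P_1 = 1/(1+e^{2.0160}) = 0.1175
P_2 = 1/(1+e^{3.4946}) = 0.0295
L = (1−P_1) × P_2 = 0.8825 × 0.0295 = 0.02600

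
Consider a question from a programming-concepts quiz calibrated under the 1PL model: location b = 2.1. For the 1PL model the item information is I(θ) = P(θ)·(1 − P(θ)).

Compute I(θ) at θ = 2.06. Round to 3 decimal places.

P = 1/(1+e^{0.0400}) = 0.4900
P(1−P) = 0.4900 × 0.5100 = 0.2499
I = P(1−P) = 0.24990

0.250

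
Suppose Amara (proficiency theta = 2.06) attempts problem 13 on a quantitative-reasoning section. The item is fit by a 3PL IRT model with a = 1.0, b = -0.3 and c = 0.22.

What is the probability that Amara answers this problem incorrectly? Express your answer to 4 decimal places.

P(theta) = c + (1 − c) · 1 / (1 + exp(−a(theta − b)))
Exponent: 1.0 × (2.06 − (-0.3)) = 2.3600
1/(1 + e^{-2.3600}) = 0.9137
P = 0.22 + 0.78 × 0.9137 = 0.9327
P(incorrect) = 1 − 0.9327 = 0.0673

0.0673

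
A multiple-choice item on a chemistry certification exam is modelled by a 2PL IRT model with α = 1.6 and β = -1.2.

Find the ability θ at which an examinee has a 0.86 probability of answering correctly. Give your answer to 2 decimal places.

P(θ) = 1 / (1 + exp(−α(θ − β)))
logit = ln(0.8600/0.1400) = 1.8153
θ = β + logit/(α) = -1.2 + 1.8153/1.6000 = -0.0654

-0.07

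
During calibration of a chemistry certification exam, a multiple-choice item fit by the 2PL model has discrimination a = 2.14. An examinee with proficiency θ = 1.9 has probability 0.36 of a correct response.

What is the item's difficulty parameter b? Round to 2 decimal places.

P(θ) = 1 / (1 + exp(−a(θ − b)))
logit(0.36) = ln(0.36/0.64) = -0.5754
b = θ − logit/(a) = 1.9 − (-0.5754)/2.1400 = 2.1689

2.17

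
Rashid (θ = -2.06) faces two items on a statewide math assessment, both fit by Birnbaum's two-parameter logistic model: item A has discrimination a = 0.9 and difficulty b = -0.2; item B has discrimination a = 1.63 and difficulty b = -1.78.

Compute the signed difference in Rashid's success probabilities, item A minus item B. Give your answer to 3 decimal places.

P(θ) = 1 / (1 + exp(−a(θ − b)))
P_A = 0.1579
P_B = 0.3878
P_A − P_B = -0.2299

-0.230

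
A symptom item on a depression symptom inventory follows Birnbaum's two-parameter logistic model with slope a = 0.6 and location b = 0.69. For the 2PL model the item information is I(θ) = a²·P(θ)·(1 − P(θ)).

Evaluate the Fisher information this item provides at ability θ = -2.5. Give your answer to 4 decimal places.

0.0403

P = 1/(1+e^{1.9140}) = 0.1285
P(1−P) = 0.1285 × 0.8715 = 0.1120
I = a² × P(1−P) = 0.6² × 0.1120 = 0.04032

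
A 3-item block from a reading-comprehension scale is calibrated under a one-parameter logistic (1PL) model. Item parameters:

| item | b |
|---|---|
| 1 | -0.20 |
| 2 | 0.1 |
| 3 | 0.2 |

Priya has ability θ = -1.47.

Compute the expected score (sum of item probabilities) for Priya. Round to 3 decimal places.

0.550

P(θ) = 1 / (1 + exp(−(θ − b)))
P_1 = 1/(1+e^{1.2700}) = 0.2193
P_2 = 1/(1+e^{1.5700}) = 0.1722
P_3 = 1/(1+e^{1.6700}) = 0.1584
E[score] = 0.2193 + 0.1722 + 0.1584 = 0.5499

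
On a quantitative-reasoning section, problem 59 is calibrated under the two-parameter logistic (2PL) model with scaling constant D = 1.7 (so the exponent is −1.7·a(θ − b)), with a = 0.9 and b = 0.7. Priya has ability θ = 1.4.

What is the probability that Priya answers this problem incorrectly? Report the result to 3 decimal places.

0.255

P(θ) = 1 / (1 + exp(−D·a(θ − b)))
Exponent: 1.7 × 0.9 × (1.4 − 0.7) = 1.0710
1/(1 + e^{-1.0710}) = 0.7448
P = 0.7448
P(incorrect) = 1 − 0.7448 = 0.2552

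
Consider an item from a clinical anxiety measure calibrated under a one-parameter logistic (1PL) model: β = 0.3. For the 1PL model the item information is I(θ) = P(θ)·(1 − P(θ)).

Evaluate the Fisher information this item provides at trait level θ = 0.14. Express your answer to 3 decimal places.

P = 1/(1+e^{0.1600}) = 0.4601
P(1−P) = 0.4601 × 0.5399 = 0.2484
I = P(1−P) = 0.24841

0.248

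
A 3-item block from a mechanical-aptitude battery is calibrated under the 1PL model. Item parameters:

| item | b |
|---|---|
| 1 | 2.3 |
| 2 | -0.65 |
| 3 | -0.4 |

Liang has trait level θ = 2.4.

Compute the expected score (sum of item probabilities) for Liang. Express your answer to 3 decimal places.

2.422

P(θ) = 1 / (1 + exp(−(θ − b)))
P_1 = 1/(1+e^{-0.1000}) = 0.5250
P_2 = 1/(1+e^{-3.0500}) = 0.9548
P_3 = 1/(1+e^{-2.8000}) = 0.9427
E[score] = 0.5250 + 0.9548 + 0.9427 = 2.4224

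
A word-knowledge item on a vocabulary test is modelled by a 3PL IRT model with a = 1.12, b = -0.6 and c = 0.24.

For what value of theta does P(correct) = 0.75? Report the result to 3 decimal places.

P(theta) = c + (1 − c) · 1 / (1 + exp(−a(theta − b)))
Remove guessing floor: (0.75 − 0.24)/(1 − 0.24) = 0.6711
logit = ln(0.6711/0.3289) = 0.7129
theta = b + logit/(a) = -0.6 + 0.7129/1.1200 = 0.0366

0.037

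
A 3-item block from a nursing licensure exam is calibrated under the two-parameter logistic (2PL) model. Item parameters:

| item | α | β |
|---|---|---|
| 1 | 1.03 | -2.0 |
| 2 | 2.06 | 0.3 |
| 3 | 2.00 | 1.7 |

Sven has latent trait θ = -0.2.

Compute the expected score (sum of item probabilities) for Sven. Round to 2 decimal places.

1.15

P(θ) = 1 / (1 + exp(−α(θ − β)))
P_1 = 1/(1+e^{-1.8540}) = 0.8646
P_2 = 1/(1+e^{1.0300}) = 0.2631
P_3 = 1/(1+e^{3.8000}) = 0.0219
E[score] = 0.8646 + 0.2631 + 0.0219 = 1.1496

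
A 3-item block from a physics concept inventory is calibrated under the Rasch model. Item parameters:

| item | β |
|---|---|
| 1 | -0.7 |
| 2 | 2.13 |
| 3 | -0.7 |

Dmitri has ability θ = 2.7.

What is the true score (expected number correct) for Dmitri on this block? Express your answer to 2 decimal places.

2.57

P(θ) = 1 / (1 + exp(−(θ − β)))
P_1 = 1/(1+e^{-3.4000}) = 0.9677
P_2 = 1/(1+e^{-0.5700}) = 0.6388
P_3 = 1/(1+e^{-3.4000}) = 0.9677
E[score] = 0.9677 + 0.6388 + 0.9677 = 2.5742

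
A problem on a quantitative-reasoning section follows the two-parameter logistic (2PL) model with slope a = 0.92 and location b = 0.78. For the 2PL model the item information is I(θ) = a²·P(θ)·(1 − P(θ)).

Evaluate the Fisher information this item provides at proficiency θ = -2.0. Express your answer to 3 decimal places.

P = 1/(1+e^{2.5576}) = 0.0719
P(1−P) = 0.0719 × 0.9281 = 0.0667
I = a² × P(1−P) = 0.92² × 0.0667 = 0.05649

0.056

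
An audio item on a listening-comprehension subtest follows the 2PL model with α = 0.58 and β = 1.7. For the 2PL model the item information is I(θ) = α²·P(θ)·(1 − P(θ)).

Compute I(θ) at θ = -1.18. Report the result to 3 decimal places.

P = 1/(1+e^{1.6704}) = 0.1584
P(1−P) = 0.1584 × 0.8416 = 0.1333
I = α² × P(1−P) = 0.58² × 0.1333 = 0.04484

0.045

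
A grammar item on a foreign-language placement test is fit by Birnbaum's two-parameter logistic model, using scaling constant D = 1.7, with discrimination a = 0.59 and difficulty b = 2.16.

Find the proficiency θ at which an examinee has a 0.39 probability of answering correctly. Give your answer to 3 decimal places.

P(θ) = 1 / (1 + exp(−D·a(θ − b)))
logit = ln(0.3900/0.6100) = -0.4473
θ = b + logit/(1.7·a) = 2.16 + (-0.4473)/1.0030 = 1.7140

1.714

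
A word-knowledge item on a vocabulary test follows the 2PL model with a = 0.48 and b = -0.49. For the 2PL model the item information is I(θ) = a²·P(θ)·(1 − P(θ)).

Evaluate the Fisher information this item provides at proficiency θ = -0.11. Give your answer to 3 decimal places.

0.057

P = 1/(1+e^{-0.1824}) = 0.5455
P(1−P) = 0.5455 × 0.4545 = 0.2479
I = a² × P(1−P) = 0.48² × 0.2479 = 0.05712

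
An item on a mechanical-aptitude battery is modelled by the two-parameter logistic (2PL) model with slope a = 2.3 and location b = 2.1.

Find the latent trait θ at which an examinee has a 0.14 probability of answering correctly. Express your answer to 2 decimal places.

1.31

P(θ) = 1 / (1 + exp(−a(θ − b)))
logit = ln(0.1400/0.8600) = -1.8153
θ = b + logit/(a) = 2.1 + (-1.8153)/2.3000 = 1.3107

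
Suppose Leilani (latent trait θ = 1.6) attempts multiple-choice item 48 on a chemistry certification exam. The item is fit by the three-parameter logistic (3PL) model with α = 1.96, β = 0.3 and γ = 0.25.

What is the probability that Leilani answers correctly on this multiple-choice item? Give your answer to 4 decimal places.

0.9456

P(θ) = γ + (1 − γ) · 1 / (1 + exp(−α(θ − β)))
Exponent: 1.96 × (1.6 − 0.3) = 2.5480
1/(1 + e^{-2.5480}) = 0.9274
P = 0.25 + 0.75 × 0.9274 = 0.9456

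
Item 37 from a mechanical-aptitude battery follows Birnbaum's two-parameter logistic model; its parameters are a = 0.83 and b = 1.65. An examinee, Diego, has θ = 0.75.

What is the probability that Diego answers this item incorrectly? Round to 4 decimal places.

P(θ) = 1 / (1 + exp(−a(θ − b)))
Exponent: 0.83 × (0.75 − 1.65) = -0.7470
1/(1 + e^{0.7470}) = 0.3215
P(incorrect) = 1 − 0.3215 = 0.6785

0.6785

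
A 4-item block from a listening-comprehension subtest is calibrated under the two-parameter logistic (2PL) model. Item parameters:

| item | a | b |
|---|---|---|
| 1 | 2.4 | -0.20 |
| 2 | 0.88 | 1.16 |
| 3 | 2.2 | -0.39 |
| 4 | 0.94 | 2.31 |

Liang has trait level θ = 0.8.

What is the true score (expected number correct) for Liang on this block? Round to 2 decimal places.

P(θ) = 1 / (1 + exp(−a(θ − b)))
P_1 = 1/(1+e^{-2.4000}) = 0.9168
P_2 = 1/(1+e^{0.3168}) = 0.4215
P_3 = 1/(1+e^{-2.6180}) = 0.9320
P_4 = 1/(1+e^{1.4194}) = 0.1948
E[score] = 0.9168 + 0.4215 + 0.9320 + 0.1948 = 2.4650

2.47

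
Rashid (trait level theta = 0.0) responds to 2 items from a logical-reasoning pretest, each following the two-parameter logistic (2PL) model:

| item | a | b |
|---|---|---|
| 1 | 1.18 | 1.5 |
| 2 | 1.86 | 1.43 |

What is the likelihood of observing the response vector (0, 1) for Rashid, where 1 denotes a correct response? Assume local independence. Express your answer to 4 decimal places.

0.0559

P(theta) = 1 / (1 + exp(−a(theta − b)))
P_1 = 1/(1+e^{1.7700}) = 0.1455
P_2 = 1/(1+e^{2.6598}) = 0.0654
L = (1−P_1) × P_2 = 0.8545 × 0.0654 = 0.05587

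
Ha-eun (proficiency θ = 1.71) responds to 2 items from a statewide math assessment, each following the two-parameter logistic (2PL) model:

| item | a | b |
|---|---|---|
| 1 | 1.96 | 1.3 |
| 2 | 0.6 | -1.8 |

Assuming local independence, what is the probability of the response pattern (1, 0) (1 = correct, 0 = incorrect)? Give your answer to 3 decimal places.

P(θ) = 1 / (1 + exp(−a(θ − b)))
P_1 = 1/(1+e^{-0.8036}) = 0.6907
P_2 = 1/(1+e^{-2.1060}) = 0.8915
L = P_1 × (1−P_2) = 0.6907 × 0.1085 = 0.07496

0.075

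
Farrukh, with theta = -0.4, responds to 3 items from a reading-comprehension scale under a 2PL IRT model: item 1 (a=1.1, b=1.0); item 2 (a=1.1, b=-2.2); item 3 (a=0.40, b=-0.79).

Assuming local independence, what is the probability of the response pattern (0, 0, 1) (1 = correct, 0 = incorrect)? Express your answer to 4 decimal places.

P(theta) = 1 / (1 + exp(−a(theta − b)))
P_1 = 1/(1+e^{1.5400}) = 0.1765
P_2 = 1/(1+e^{-1.9800}) = 0.8787
P_3 = 1/(1+e^{-0.1560}) = 0.5389
L = (1−P_1) × (1−P_2) × P_3 = 0.8235 × 0.1213 × 0.5389 = 0.05384

0.0538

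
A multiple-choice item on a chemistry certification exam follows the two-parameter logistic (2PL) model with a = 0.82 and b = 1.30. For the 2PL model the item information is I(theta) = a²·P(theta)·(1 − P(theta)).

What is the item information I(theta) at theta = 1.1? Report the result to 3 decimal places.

0.167

P = 1/(1+e^{0.1640}) = 0.4591
P(1−P) = 0.4591 × 0.5409 = 0.2483
I = a² × P(1−P) = 0.82² × 0.2483 = 0.16697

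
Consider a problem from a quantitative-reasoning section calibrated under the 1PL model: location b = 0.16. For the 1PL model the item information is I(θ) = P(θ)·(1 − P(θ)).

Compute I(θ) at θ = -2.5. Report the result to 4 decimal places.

P = 1/(1+e^{2.6600}) = 0.0654
P(1−P) = 0.0654 × 0.9346 = 0.0611
I = P(1−P) = 0.06110

0.0611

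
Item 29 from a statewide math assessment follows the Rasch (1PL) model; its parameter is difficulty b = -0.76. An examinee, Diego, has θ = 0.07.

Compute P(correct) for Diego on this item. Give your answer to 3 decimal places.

0.696

P(θ) = 1 / (1 + exp(−(θ − b)))
Exponent: (0.07 − (-0.76)) = 0.8300
1/(1 + e^{-0.8300}) = 0.6964
P = 0.6964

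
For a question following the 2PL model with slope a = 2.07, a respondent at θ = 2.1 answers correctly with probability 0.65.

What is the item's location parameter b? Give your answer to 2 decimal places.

1.80

P(θ) = 1 / (1 + exp(−a(θ − b)))
logit(0.65) = ln(0.65/0.35) = 0.6190
b = θ − logit/(a) = 2.1 − 0.6190/2.0700 = 1.8009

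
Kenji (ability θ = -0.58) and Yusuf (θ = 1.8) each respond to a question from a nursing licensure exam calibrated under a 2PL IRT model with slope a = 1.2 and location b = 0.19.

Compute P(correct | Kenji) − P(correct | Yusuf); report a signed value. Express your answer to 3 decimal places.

-0.589

P(θ) = 1 / (1 + exp(−a(θ − b)))
P(Kenji) = 0.2841  [exponent -0.9240]
P(Yusuf) = 0.8735  [exponent 1.9320]
Difference = 0.2841 − 0.8735 = -0.5893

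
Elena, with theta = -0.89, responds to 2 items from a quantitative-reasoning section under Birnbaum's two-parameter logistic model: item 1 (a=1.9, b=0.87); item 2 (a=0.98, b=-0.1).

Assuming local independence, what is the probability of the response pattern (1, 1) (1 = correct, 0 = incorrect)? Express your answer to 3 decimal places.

P(theta) = 1 / (1 + exp(−a(theta − b)))
P_1 = 1/(1+e^{3.3440}) = 0.0341
P_2 = 1/(1+e^{0.7742}) = 0.3156
L = P_1 × P_2 = 0.0341 × 0.3156 = 0.01076

0.011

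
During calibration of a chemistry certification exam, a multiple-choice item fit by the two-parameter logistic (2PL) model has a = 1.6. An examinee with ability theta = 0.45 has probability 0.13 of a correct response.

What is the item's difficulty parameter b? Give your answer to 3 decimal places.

P(theta) = 1 / (1 + exp(−a(theta − b)))
logit(0.13) = ln(0.13/0.87) = -1.9010
b = theta − logit/(a) = 0.45 − (-1.9010)/1.6000 = 1.6381

1.638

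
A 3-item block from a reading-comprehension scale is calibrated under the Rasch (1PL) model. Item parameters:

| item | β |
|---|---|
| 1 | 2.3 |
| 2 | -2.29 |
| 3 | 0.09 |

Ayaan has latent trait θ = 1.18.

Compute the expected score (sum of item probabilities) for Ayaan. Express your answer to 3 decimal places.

P(θ) = 1 / (1 + exp(−(θ − β)))
P_1 = 1/(1+e^{1.1200}) = 0.2460
P_2 = 1/(1+e^{-3.4700}) = 0.9698
P_3 = 1/(1+e^{-1.0900}) = 0.7484
E[score] = 0.2460 + 0.9698 + 0.7484 = 1.9642

1.964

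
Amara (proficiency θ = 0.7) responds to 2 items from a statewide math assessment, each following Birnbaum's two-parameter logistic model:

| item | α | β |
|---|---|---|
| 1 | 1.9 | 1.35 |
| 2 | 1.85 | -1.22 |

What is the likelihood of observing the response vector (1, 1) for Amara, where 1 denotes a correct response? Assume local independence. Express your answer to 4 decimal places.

P(θ) = 1 / (1 + exp(−α(θ − β)))
P_1 = 1/(1+e^{1.2350}) = 0.2253
P_2 = 1/(1+e^{-3.5520}) = 0.9721
L = P_1 × P_2 = 0.2253 × 0.9721 = 0.21903

0.2190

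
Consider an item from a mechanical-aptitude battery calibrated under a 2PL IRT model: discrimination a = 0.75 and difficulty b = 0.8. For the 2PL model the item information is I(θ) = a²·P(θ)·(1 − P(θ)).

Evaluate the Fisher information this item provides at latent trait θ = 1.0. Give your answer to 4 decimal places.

P = 1/(1+e^{-0.1500}) = 0.5374
P(1−P) = 0.5374 × 0.4626 = 0.2486
I = a² × P(1−P) = 0.75² × 0.2486 = 0.13984

0.1398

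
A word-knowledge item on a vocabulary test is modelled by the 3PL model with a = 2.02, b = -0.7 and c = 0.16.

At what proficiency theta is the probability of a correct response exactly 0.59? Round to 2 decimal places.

P(theta) = c + (1 − c) · 1 / (1 + exp(−a(theta − b)))
Remove guessing floor: (0.59 − 0.16)/(1 − 0.16) = 0.5119
logit = ln(0.5119/0.4881) = 0.0476
theta = b + logit/(a) = -0.7 + 0.0476/2.0200 = -0.6764

-0.68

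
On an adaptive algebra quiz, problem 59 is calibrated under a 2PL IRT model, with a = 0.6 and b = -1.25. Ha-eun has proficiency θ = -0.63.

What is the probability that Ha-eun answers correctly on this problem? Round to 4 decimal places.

P(θ) = 1 / (1 + exp(−a(θ − b)))
Exponent: 0.6 × (-0.63 − (-1.25)) = 0.3720
1/(1 + e^{-0.3720}) = 0.5919

0.5919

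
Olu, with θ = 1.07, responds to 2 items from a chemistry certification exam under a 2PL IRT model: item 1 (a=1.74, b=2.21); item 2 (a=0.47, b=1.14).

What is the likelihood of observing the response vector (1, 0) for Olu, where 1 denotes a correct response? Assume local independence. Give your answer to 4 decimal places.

0.0615

P(θ) = 1 / (1 + exp(−a(θ − b)))
P_1 = 1/(1+e^{1.9836}) = 0.1209
P_2 = 1/(1+e^{0.0329}) = 0.4918
L = P_1 × (1−P_2) = 0.1209 × 0.5082 = 0.06146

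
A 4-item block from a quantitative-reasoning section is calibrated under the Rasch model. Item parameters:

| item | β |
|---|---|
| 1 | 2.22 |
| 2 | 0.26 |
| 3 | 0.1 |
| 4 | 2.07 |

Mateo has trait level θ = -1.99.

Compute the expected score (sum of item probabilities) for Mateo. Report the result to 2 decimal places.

P(θ) = 1 / (1 + exp(−(θ − β)))
P_1 = 1/(1+e^{4.2100}) = 0.0146
P_2 = 1/(1+e^{2.2500}) = 0.0953
P_3 = 1/(1+e^{2.0900}) = 0.1101
P_4 = 1/(1+e^{4.0600}) = 0.0170
E[score] = 0.0146 + 0.0953 + 0.1101 + 0.0170 = 0.2370

0.24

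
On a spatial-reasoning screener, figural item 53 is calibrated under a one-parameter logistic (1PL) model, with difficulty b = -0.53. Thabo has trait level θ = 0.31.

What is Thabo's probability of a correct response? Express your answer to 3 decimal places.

0.698

P(θ) = 1 / (1 + exp(−(θ − b)))
Exponent: (0.31 − (-0.53)) = 0.8400
1/(1 + e^{-0.8400}) = 0.6985
P = 0.6985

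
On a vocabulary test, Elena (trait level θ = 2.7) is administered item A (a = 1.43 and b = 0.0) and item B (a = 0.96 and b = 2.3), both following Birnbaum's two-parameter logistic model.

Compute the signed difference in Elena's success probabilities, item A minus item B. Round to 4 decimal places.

P(θ) = 1 / (1 + exp(−a(θ − b)))
P_A = 0.9794
P_B = 0.5948
P_A − P_B = 0.3845

0.3845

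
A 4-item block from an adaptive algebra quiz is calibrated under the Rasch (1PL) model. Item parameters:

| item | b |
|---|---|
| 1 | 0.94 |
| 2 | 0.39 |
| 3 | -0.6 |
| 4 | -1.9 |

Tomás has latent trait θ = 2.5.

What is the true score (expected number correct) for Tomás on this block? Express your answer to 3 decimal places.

P(θ) = 1 / (1 + exp(−(θ − b)))
P_1 = 1/(1+e^{-1.5600}) = 0.8264
P_2 = 1/(1+e^{-2.1100}) = 0.8919
P_3 = 1/(1+e^{-3.1000}) = 0.9569
P_4 = 1/(1+e^{-4.4000}) = 0.9879
E[score] = 0.8264 + 0.8919 + 0.9569 + 0.9879 = 3.6630

3.663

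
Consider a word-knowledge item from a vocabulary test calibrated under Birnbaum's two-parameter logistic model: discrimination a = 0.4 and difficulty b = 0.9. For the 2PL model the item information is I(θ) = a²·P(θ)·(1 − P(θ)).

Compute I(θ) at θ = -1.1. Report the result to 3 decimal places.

0.034

P = 1/(1+e^{0.8000}) = 0.3100
P(1−P) = 0.3100 × 0.6900 = 0.2139
I = a² × P(1−P) = 0.4² × 0.2139 = 0.03423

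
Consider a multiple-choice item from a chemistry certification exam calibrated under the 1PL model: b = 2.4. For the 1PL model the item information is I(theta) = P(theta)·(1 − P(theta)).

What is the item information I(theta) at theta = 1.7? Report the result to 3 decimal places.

P = 1/(1+e^{0.7000}) = 0.3318
P(1−P) = 0.3318 × 0.6682 = 0.2217
I = P(1−P) = 0.22171

0.222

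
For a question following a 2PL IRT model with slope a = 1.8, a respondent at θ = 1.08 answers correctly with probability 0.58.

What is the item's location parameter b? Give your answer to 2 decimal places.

P(θ) = 1 / (1 + exp(−a(θ − b)))
logit(0.58) = ln(0.58/0.42) = 0.3228
b = θ − logit/(a) = 1.08 − 0.3228/1.8000 = 0.9007

0.90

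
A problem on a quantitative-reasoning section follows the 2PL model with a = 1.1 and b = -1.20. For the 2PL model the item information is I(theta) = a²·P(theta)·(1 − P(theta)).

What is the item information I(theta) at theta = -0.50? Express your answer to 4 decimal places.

P = 1/(1+e^{-0.7700}) = 0.6835
P(1−P) = 0.6835 × 0.3165 = 0.2163
I = a² × P(1−P) = 1.1² × 0.2163 = 0.26175

0.2617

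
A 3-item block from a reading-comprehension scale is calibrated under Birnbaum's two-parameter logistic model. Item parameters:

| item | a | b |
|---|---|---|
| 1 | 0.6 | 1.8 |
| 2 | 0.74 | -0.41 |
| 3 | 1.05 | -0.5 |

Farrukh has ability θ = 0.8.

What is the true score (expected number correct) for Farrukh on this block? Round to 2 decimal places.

1.86

P(θ) = 1 / (1 + exp(−a(θ − b)))
P_1 = 1/(1+e^{0.6000}) = 0.3543
P_2 = 1/(1+e^{-0.8954}) = 0.7100
P_3 = 1/(1+e^{-1.3650}) = 0.7966
E[score] = 0.3543 + 0.7100 + 0.7966 = 1.8609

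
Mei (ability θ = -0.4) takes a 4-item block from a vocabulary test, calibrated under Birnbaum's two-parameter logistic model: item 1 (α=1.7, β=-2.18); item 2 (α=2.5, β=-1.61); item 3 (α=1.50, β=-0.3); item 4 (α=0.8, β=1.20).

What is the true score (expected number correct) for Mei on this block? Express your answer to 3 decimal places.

P(θ) = 1 / (1 + exp(−α(θ − β)))
P_1 = 1/(1+e^{-3.0260}) = 0.9537
P_2 = 1/(1+e^{-3.0250}) = 0.9537
P_3 = 1/(1+e^{0.1500}) = 0.4626
P_4 = 1/(1+e^{1.2800}) = 0.2176
E[score] = 0.9537 + 0.9537 + 0.4626 + 0.2176 = 2.5875

2.588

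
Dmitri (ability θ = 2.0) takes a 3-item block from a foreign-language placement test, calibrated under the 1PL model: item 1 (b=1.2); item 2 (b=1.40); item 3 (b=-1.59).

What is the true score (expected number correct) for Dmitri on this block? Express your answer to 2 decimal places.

P(θ) = 1 / (1 + exp(−(θ − b)))
P_1 = 1/(1+e^{-0.8000}) = 0.6900
P_2 = 1/(1+e^{-0.6000}) = 0.6457
P_3 = 1/(1+e^{-3.5900}) = 0.9731
E[score] = 0.6900 + 0.6457 + 0.9731 = 2.3088

2.31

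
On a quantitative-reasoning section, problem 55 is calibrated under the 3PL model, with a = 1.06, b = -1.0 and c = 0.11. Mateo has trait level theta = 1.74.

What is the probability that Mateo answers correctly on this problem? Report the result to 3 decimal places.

0.954

P(theta) = c + (1 − c) · 1 / (1 + exp(−a(theta − b)))
Exponent: 1.06 × (1.74 − (-1.0)) = 2.9044
1/(1 + e^{-2.9044}) = 0.9481
P = 0.11 + 0.89 × 0.9481 = 0.9538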